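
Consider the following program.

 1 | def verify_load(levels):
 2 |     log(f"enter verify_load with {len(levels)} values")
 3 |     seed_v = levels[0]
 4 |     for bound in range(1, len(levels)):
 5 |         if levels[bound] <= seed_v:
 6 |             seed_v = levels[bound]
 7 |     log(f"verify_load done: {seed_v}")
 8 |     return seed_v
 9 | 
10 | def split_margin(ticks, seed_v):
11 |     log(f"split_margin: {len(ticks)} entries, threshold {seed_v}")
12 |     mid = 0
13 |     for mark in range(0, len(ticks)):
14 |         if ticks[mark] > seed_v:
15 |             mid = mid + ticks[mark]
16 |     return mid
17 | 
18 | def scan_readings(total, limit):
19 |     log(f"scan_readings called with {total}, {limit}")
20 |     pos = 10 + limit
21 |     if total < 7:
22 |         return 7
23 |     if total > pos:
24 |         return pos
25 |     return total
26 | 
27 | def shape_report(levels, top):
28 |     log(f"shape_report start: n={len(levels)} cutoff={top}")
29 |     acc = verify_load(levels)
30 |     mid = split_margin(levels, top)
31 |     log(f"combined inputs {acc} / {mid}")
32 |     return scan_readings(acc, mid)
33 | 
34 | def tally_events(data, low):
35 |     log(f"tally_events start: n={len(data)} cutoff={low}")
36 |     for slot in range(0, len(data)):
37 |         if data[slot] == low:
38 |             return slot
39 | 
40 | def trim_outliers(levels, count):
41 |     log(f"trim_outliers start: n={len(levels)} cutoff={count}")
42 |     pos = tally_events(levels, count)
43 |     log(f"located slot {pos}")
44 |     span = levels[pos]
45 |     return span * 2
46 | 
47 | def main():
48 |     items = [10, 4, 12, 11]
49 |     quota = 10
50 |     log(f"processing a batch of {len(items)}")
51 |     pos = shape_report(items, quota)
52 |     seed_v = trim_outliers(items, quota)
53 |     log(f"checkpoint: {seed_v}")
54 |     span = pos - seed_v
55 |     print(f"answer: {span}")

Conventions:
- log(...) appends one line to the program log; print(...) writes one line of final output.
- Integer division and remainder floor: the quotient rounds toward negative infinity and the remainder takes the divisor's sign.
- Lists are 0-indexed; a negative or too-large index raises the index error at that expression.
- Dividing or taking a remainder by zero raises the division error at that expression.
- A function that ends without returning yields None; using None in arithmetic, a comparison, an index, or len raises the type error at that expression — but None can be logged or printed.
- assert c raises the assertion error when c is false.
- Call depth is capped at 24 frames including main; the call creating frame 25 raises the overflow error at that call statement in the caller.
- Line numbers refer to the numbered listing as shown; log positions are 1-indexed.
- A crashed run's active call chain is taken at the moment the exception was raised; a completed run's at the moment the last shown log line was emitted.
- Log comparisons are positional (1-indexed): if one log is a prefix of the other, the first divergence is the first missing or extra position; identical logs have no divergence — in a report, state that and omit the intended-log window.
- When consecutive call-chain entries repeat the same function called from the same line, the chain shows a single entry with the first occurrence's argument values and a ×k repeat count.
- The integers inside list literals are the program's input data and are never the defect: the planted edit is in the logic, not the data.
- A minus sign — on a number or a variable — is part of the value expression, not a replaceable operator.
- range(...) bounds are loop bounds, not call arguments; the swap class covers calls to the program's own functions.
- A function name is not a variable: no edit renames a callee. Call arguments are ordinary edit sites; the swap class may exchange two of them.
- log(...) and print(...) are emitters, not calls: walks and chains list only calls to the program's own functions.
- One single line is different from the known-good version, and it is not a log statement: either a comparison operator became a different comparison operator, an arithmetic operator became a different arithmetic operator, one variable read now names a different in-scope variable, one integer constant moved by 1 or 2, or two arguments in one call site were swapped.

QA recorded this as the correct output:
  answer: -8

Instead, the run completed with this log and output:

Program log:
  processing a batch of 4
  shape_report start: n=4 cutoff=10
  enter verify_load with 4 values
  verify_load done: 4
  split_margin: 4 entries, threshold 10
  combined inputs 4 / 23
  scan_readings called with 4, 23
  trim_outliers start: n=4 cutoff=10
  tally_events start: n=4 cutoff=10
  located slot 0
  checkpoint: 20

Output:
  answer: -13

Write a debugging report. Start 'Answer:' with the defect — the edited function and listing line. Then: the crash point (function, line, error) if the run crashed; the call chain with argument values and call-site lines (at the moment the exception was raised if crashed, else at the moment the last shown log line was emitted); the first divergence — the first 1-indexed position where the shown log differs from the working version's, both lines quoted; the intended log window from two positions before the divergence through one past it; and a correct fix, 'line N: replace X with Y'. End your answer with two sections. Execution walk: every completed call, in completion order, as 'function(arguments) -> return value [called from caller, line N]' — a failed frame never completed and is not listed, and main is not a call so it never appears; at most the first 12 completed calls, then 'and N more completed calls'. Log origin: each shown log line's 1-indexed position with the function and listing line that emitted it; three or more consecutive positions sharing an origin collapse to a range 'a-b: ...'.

Answer: the defect is in verify_load at line 5.
Key observation: Everything matches until log position 4, which reads 'verify_load done: 4' in place of 'verify_load done: 12'.
Call chain: main.
First divergence: position 4; shown 'verify_load done: 4' vs intended 'verify_load done: 12'.
Intended log window:
  2: shape_report start: n=4 cutoff=10
  3: enter verify_load with 4 values
  4: verify_load done: 12
  5: split_margin: 4 entries, threshold 10
Execution walk:
  verify_load([10, 4, 12, 11]) -> 4  [called from shape_report, line 29]
  split_margin([10, 4, 12, 11], 10) -> 23  [called from shape_report, line 30]
  scan_readings(4, 23) -> 7  [called from shape_report, line 32]
  shape_report([10, 4, 12, 11], 10) -> 7  [called from main, line 51]
  tally_events([10, 4, 12, 11], 10) -> 0  [called from trim_outliers, line 42]
  trim_outliers([10, 4, 12, 11], 10) -> 20  [called from main, line 52]
Log origin:
  1: logged in main at line 50
  2: logged in shape_report at line 28
  3: logged in verify_load at line 2
  4: logged in verify_load at line 7
  5: logged in split_margin at line 11
  6: logged in shape_report at line 31
  7: logged in scan_readings at line 19
  8: logged in trim_outliers at line 41
  9: logged in tally_events at line 35
  10: logged in trim_outliers at line 43
  11: logged in main at line 53
A correct fix: line 5: replace `<=` with `>`.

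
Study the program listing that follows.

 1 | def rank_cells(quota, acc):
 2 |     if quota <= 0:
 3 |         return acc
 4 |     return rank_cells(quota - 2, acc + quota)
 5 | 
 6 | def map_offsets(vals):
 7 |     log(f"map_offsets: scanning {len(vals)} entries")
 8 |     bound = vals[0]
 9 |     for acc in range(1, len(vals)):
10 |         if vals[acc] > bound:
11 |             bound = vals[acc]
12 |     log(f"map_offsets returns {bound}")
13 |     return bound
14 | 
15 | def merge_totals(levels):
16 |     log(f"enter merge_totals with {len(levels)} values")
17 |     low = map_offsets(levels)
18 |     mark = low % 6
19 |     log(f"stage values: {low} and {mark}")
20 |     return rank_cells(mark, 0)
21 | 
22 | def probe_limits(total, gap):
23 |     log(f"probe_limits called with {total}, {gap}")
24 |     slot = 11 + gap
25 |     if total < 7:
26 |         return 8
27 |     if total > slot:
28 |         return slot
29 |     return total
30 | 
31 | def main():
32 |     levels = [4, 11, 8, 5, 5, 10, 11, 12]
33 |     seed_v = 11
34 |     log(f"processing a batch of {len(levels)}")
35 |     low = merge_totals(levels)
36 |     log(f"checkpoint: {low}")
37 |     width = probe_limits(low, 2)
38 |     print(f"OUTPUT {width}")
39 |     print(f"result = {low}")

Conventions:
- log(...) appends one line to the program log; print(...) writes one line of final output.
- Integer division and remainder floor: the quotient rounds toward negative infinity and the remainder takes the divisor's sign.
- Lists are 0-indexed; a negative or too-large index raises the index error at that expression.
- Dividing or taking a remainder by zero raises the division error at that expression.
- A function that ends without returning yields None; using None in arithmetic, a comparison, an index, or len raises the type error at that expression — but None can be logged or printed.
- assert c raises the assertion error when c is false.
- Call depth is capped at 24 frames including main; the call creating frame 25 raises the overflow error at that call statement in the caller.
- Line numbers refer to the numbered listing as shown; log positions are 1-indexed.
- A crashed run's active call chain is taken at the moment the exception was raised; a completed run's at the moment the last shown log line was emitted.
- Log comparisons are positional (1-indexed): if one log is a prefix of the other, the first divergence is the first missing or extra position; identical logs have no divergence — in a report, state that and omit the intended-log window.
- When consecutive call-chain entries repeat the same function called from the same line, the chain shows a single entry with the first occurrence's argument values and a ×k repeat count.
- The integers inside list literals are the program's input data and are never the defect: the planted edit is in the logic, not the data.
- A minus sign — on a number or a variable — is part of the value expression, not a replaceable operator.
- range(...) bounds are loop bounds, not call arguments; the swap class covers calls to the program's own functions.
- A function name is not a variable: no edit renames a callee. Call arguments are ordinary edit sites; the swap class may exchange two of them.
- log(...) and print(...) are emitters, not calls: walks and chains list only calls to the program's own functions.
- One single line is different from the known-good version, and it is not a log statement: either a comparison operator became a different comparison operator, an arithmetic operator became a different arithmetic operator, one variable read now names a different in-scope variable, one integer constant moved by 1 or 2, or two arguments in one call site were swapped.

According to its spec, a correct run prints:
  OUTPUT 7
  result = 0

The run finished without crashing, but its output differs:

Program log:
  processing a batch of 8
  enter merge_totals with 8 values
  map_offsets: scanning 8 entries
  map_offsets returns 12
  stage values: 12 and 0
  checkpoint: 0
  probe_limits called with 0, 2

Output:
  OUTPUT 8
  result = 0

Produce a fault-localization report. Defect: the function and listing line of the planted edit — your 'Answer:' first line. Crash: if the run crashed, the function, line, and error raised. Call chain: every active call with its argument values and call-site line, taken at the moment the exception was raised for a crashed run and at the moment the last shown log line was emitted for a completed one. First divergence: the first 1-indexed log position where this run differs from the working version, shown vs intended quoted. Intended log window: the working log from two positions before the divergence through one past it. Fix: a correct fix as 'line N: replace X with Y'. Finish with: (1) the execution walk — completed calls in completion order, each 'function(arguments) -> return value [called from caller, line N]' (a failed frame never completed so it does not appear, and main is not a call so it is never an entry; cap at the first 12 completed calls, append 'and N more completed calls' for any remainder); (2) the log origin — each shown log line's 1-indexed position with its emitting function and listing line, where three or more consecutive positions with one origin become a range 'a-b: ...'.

Answer: the defect is in probe_limits at line 26.
The tell: Nothing in the log betrays the bug — only the output does.
Call chain: main -> probe_limits(0, 2) (called at line 37).
First divergence: none; the two logs match at every position.
Execution walk:
  map_offsets([4, 11, 8, 5, 5, 10, 11, 12]) -> 12  [called from merge_totals, line 17]
  rank_cells(0, 0) -> 0  [called from merge_totals, line 20]
  merge_totals([4, 11, 8, 5, 5, 10, 11, 12]) -> 0  [called from main, line 35]
  probe_limits(0, 2) -> 8  [called from main, line 37]
Origin of each log line:
  1: emitted by main (line 34)
  2: emitted by merge_totals (line 16)
  3: emitted by map_offsets (line 7)
  4: emitted by map_offsets (line 12)
  5: emitted by merge_totals (line 19)
  6: emitted by main (line 36)
  7: emitted by probe_limits (line 23)
A correct fix: line 26: replace `8` with `7`.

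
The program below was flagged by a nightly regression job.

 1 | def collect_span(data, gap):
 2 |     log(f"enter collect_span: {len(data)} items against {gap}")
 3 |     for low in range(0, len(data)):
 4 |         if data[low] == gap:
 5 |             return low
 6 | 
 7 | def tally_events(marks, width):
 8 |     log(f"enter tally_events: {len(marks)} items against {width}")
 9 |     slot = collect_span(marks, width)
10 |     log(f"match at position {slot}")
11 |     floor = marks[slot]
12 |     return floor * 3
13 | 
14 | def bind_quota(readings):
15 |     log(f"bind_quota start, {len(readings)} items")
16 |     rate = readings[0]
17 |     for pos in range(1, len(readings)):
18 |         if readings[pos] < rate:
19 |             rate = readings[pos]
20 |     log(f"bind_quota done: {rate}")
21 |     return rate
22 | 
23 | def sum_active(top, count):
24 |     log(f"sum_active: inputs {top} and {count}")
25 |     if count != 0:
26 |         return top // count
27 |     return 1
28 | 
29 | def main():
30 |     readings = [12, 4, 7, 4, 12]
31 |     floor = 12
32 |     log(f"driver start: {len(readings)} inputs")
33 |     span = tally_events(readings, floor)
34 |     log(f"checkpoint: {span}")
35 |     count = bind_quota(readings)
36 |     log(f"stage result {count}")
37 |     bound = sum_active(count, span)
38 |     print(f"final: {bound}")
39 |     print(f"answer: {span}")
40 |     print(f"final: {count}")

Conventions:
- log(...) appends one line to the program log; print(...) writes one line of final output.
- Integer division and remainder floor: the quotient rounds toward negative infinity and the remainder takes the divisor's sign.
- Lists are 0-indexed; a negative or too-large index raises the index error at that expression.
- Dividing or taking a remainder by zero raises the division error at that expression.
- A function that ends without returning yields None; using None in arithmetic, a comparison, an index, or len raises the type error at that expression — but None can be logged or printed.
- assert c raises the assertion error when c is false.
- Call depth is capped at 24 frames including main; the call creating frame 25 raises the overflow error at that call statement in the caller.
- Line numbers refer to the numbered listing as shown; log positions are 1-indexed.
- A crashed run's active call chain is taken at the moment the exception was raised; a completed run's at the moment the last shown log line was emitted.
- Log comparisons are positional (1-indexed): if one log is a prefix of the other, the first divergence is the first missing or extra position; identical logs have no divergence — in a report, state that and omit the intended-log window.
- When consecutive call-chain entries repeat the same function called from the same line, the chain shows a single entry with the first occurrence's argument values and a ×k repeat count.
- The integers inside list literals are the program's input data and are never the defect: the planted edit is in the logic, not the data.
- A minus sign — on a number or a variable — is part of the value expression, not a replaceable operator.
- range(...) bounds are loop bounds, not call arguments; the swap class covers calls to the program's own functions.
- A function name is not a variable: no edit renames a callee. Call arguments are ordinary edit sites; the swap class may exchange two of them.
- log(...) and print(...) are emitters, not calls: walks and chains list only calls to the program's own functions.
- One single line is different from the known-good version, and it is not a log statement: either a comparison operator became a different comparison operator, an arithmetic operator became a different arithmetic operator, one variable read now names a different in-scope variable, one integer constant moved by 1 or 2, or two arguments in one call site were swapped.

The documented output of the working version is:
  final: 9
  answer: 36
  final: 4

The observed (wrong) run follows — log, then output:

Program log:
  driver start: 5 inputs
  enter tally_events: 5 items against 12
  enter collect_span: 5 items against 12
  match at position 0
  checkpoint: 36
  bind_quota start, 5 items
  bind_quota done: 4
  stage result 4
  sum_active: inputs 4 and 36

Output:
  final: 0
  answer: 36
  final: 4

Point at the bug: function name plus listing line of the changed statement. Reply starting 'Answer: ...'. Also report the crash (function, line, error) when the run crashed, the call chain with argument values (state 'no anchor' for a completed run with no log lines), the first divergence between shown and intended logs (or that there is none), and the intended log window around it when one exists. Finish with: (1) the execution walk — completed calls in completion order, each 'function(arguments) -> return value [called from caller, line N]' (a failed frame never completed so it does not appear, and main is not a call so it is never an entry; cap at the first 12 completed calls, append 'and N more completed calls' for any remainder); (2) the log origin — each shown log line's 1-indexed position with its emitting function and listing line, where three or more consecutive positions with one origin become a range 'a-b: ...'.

Answer: the defect is in main at line 37.
Core observation: At log position 9 the runs split — shown 'sum_active: inputs 4 and 36', but the working version logs 'sum_active: inputs 36 and 4'.
Call chain: main -> sum_active(4, 36) (called at line 37).
First divergence: at position 9 the run shows 'sum_active: inputs 4 and 36' where the working version logs 'sum_active: inputs 36 and 4'.
Intended log window:
  7: bind_quota done: 4
  8: stage result 4
  9: sum_active: inputs 36 and 4
Execution walk:
  collect_span([12, 4, 7, 4, 12], 12) -> 0  [called from tally_events, line 9]
  tally_events([12, 4, 7, 4, 12], 12) -> 36  [called from main, line 33]
  bind_quota([12, 4, 7, 4, 12]) -> 4  [called from main, line 35]
  sum_active(4, 36) -> 0  [called from main, line 37]
Log origin:
  1: from main, line 32
  2: from tally_events, line 8
  3: from collect_span, line 2
  4: from tally_events, line 10
  5: from main, line 34
  6: from bind_quota, line 15
  7: from bind_quota, line 20
  8: from main, line 36
  9: from sum_active, line 24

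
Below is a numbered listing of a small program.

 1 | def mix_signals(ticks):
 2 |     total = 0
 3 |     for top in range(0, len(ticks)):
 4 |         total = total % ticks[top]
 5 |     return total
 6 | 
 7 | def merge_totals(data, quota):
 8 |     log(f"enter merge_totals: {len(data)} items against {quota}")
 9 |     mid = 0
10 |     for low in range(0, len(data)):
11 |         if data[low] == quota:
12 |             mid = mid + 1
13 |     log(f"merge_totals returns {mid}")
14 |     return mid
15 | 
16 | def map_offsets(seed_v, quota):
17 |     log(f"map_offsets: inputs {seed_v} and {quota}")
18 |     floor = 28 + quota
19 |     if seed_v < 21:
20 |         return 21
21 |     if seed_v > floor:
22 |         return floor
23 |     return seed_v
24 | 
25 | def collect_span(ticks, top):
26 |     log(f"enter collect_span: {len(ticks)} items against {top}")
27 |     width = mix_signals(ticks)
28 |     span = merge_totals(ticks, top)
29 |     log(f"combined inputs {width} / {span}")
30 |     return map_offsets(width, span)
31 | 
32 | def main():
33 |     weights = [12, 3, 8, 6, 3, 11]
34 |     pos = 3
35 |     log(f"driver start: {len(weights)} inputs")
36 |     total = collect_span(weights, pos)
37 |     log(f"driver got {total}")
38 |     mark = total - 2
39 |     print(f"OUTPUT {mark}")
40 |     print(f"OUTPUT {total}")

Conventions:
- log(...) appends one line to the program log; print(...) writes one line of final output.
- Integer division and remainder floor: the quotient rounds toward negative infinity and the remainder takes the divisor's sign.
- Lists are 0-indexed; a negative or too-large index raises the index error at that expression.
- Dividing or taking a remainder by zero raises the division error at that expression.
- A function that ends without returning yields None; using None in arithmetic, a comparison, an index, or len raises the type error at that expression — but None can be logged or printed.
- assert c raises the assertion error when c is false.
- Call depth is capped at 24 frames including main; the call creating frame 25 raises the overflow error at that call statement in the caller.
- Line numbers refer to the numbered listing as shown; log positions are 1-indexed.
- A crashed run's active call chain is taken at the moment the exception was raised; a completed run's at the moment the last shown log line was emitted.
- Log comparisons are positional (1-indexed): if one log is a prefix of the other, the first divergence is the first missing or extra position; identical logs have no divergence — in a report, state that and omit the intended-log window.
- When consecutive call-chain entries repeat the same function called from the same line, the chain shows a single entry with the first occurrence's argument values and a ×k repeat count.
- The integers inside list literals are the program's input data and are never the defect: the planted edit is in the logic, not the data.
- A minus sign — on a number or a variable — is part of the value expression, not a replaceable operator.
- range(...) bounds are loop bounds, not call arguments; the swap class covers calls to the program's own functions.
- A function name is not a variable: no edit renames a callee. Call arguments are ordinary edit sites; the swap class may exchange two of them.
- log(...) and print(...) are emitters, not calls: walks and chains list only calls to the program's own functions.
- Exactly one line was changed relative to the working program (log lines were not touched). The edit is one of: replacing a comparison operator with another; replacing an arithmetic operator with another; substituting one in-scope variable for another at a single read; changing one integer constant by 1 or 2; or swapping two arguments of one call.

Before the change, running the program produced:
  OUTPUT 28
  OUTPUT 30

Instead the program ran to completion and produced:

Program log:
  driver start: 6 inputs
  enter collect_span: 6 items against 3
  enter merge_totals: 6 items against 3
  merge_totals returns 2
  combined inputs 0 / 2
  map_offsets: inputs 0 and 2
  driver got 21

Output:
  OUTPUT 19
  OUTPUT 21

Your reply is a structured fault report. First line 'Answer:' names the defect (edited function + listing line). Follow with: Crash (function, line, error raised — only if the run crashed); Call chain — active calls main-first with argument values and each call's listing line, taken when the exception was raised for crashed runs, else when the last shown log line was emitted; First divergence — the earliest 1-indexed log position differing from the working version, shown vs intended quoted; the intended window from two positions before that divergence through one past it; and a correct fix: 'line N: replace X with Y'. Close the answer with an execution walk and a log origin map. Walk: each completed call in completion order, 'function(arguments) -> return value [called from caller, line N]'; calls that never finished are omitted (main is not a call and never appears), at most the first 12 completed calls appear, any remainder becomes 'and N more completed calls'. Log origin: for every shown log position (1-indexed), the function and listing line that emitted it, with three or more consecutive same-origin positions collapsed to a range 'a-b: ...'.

Answer: the defect is in mix_signals at line 4.
Key fact: Everything matches until log position 5, which reads 'combined inputs 0 / 2' in place of 'combined inputs 43 / 2'.
Call chain: main.
First divergence: at position 5 the run shows 'combined inputs 0 / 2' where the working version logs 'combined inputs 43 / 2'.
Intended log window:
  3: enter merge_totals: 6 items against 3
  4: merge_totals returns 2
  5: combined inputs 43 / 2
  6: map_offsets: inputs 43 and 2
Execution walk:
  mix_signals([12, 3, 8, 6, 3, 11]) -> 0  [called from collect_span, line 27]
  merge_totals([12, 3, 8, 6, 3, 11], 3) -> 2  [called from collect_span, line 28]
  map_offsets(0, 2) -> 21  [called from collect_span, line 30]
  collect_span([12, 3, 8, 6, 3, 11], 3) -> 21  [called from main, line 36]
Log origins:
  1: from main, line 35
  2: from collect_span, line 26
  3: from merge_totals, line 8
  4: from merge_totals, line 13
  5: from collect_span, line 29
  6: from map_offsets, line 17
  7: from main, line 37
A correct fix: line 4: replace `%` with `+`.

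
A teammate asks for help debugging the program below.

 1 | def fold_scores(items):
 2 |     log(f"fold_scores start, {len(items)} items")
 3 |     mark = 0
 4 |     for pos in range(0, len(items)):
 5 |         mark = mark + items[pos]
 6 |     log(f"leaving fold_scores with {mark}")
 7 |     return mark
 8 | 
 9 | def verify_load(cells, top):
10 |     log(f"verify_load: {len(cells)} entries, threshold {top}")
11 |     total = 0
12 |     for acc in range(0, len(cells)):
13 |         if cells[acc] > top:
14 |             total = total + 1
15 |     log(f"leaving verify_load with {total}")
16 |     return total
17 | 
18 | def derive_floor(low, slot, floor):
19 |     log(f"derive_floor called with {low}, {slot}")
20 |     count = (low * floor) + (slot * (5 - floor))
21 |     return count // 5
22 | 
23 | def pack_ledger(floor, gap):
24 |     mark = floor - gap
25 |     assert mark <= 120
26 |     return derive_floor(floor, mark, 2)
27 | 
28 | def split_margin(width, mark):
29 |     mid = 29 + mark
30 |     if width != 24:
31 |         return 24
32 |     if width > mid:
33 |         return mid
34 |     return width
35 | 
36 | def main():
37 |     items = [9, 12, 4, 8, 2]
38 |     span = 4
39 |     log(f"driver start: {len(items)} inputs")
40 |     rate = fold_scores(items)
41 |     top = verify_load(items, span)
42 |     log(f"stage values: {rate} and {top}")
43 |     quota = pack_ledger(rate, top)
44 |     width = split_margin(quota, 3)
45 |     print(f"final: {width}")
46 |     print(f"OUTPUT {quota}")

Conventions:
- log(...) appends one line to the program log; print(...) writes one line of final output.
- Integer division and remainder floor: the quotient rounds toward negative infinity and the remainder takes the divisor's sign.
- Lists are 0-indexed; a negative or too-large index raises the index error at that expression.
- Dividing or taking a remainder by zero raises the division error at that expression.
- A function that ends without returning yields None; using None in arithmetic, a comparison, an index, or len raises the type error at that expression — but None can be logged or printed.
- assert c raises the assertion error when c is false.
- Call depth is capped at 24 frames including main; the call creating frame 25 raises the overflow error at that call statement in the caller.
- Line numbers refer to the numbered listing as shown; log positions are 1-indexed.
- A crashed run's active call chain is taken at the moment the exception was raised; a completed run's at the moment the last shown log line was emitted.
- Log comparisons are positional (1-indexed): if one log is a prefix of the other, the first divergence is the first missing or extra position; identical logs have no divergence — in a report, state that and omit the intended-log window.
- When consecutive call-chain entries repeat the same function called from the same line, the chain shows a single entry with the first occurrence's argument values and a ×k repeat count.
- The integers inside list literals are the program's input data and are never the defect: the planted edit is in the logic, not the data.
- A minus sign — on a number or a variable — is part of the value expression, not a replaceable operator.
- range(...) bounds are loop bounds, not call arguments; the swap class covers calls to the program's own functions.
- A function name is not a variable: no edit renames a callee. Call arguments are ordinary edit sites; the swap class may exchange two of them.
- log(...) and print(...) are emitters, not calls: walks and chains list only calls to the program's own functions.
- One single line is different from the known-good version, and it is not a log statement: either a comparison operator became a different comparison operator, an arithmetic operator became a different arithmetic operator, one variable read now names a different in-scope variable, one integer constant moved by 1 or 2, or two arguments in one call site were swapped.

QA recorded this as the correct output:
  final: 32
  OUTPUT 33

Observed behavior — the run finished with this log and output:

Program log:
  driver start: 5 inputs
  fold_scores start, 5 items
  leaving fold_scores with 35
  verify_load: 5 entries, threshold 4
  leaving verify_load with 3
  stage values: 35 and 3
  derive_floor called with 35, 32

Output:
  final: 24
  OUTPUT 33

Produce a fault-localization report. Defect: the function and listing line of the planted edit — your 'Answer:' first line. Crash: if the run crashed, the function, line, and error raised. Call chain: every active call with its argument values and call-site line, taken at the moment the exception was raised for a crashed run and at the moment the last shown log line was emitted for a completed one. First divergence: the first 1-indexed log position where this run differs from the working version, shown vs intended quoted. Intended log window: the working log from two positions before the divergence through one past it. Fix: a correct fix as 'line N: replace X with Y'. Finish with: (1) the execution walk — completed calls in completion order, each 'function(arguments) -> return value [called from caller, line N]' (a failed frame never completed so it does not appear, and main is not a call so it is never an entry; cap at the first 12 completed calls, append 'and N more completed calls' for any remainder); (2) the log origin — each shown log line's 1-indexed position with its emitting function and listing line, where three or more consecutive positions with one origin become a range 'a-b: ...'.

Answer: the defect is in split_margin at line 30.
Key observation: No log line changed; the fault shows up purely in the output.
Call chain: main -> pack_ledger(35, 3) (called at line 43) -> derive_floor(35, 32, 2) (called at line 26).
First divergence: none — the logs agree in full.
Execution walk:
  fold_scores([9, 12, 4, 8, 2]) -> 35  [called from main, line 40]
  verify_load([9, 12, 4, 8, 2], 4) -> 3  [called from main, line 41]
  derive_floor(35, 32, 2) -> 33  [called from pack_ledger, line 26]
  pack_ledger(35, 3) -> 33  [called from main, line 43]
  split_margin(33, 3) -> 24  [called from main, line 44]
Log origins:
  1: emitted by main (line 39)
  2: emitted by fold_scores (line 2)
  3: emitted by fold_scores (line 6)
  4: emitted by verify_load (line 10)
  5: emitted by verify_load (line 15)
  6: emitted by main (line 42)
  7: emitted by derive_floor (line 19)
A correct fix: line 30: replace `!=` with `<`.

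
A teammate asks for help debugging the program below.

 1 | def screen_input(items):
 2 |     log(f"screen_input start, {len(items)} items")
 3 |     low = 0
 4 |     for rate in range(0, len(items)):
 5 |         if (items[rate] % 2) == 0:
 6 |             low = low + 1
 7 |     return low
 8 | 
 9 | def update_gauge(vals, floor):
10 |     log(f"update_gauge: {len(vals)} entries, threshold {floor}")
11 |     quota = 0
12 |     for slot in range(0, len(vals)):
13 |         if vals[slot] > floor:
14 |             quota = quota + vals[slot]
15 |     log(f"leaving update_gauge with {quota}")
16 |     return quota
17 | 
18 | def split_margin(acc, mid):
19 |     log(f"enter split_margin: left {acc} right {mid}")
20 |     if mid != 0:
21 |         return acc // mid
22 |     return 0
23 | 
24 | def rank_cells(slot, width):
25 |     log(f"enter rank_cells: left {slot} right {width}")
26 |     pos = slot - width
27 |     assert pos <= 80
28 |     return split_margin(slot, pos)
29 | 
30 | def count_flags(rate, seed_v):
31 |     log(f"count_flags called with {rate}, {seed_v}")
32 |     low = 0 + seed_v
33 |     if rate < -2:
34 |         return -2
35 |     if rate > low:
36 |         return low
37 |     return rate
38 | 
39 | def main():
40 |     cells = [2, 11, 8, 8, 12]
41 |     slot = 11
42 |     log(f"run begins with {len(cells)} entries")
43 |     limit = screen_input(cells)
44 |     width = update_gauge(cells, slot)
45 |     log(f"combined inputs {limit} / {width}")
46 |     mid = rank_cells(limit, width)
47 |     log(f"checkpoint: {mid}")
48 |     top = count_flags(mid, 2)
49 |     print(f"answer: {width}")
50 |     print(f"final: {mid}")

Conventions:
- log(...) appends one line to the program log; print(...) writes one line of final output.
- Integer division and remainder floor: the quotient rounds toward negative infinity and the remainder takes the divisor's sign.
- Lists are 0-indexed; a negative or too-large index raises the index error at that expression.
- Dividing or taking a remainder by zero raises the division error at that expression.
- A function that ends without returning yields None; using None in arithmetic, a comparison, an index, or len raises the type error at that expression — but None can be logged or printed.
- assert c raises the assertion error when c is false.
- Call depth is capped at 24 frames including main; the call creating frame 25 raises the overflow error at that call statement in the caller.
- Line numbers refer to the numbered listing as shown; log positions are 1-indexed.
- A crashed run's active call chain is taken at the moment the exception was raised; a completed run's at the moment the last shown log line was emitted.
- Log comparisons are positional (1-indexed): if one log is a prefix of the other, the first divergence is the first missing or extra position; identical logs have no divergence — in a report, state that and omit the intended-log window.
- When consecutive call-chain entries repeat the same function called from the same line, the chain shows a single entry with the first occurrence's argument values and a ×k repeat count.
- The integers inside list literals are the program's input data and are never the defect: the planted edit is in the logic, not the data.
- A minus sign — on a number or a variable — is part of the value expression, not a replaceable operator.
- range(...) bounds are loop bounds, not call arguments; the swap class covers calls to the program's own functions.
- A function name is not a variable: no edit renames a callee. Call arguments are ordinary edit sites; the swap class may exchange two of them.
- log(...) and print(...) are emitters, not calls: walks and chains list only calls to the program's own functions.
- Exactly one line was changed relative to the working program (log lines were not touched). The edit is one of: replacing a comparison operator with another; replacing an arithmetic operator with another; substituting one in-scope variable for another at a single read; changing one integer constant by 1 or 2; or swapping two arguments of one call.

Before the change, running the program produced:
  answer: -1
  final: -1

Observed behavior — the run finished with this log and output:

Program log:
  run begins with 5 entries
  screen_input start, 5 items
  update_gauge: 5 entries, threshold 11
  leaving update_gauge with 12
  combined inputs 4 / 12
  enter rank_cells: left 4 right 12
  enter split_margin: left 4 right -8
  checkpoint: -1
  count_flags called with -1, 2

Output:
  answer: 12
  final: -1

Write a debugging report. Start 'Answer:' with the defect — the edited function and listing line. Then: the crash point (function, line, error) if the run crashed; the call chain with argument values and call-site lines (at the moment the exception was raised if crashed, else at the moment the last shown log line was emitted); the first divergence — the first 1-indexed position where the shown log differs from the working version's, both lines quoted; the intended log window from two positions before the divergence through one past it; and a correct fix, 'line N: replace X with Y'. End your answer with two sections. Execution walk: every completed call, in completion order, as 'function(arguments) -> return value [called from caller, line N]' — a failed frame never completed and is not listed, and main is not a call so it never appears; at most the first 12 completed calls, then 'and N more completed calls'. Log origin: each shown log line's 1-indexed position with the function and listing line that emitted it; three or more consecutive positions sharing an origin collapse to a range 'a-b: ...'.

Answer: the defect is in main at line 49.
The tell: The logs agree in full; only the final output differs.
Call chain: main -> count_flags(-1, 2) (called at line 48).
First divergence: none; the two logs match at every position.
Execution walk:
  screen_input([2, 11, 8, 8, 12]) -> 4  [called from main, line 43]
  update_gauge([2, 11, 8, 8, 12], 11) -> 12  [called from main, line 44]
  split_margin(4, -8) -> -1  [called from rank_cells, line 28]
  rank_cells(4, 12) -> -1  [called from main, line 46]
  count_flags(-1, 2) -> -1  [called from main, line 48]
Log line origins:
  1 — main, line 42
  2 — screen_input, line 2
  3 — update_gauge, line 10
  4 — update_gauge, line 15
  5 — main, line 45
  6 — rank_cells, line 25
  7 — split_margin, line 19
  8 — main, line 47
  9 — count_flags, line 31
A correct fix: line 49: replace `width` with `top`.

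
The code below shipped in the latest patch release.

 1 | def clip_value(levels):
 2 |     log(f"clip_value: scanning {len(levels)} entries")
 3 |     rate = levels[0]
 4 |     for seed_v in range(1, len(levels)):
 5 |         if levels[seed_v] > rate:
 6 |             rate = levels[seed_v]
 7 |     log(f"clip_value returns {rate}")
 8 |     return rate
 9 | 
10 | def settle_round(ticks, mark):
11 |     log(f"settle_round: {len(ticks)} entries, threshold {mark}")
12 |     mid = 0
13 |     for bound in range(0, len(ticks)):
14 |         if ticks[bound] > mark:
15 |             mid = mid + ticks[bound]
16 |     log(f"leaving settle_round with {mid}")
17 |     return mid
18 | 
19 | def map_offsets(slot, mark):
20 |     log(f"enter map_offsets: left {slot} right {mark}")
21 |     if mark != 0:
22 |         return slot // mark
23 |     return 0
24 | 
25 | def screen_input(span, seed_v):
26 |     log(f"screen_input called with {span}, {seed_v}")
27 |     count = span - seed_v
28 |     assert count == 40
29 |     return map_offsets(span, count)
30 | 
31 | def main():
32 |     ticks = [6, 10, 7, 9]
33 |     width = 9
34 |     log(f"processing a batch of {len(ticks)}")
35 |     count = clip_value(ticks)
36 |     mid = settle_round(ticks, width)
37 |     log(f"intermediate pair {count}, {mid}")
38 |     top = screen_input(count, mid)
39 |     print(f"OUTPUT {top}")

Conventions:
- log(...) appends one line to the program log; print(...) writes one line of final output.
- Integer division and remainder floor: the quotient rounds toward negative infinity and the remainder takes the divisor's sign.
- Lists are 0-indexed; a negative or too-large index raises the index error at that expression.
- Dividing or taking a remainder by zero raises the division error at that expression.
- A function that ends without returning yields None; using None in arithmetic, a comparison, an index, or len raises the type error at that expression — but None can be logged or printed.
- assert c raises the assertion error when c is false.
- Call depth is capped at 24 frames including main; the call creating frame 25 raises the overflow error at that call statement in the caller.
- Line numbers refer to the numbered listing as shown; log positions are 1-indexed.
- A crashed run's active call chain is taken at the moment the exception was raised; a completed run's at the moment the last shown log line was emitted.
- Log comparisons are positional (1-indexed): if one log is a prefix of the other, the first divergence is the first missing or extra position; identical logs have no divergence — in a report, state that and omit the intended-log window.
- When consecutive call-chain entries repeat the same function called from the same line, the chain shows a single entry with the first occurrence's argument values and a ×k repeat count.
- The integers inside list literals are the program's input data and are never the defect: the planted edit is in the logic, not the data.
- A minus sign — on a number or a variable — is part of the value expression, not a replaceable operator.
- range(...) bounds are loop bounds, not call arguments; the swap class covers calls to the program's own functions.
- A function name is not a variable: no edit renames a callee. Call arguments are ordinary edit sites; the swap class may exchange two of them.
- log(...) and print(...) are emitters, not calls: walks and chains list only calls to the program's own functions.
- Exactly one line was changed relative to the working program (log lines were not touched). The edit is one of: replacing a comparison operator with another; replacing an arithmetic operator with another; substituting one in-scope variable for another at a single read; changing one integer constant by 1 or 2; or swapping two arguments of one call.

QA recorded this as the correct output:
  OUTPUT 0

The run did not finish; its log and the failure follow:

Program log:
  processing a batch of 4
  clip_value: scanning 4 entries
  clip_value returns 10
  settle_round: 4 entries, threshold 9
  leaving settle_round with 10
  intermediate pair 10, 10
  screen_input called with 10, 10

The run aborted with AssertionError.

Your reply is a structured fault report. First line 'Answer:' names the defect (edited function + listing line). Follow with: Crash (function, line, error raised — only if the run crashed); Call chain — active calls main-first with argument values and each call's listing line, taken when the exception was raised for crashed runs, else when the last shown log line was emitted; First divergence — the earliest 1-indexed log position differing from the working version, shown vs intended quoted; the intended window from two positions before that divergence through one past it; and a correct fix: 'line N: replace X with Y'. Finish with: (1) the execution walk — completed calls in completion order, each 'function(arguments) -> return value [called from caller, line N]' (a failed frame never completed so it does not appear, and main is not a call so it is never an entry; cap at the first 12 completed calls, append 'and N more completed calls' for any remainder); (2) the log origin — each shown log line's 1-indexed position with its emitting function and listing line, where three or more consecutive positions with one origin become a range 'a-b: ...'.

Answer: the defect is in screen_input at line 28.
Core observation: The shown log is a 7-line prefix of the intended one, whose next entry is 'enter map_offsets: left 10 right 0'.
Crash: screen_input, line 28, AssertionError.
Call chain: main -> screen_input(10, 10) (called at line 38).
First divergence: position 8; the shown log stops at 7 lines while the working version next logs 'enter map_offsets: left 10 right 0'.
Intended log window:
  6: intermediate pair 10, 10
  7: screen_input called with 10, 10
  8: enter map_offsets: left 10 right 0
Execution walk:
  clip_value([6, 10, 7, 9]) -> 10  [called from main, line 35]
  settle_round([6, 10, 7, 9], 9) -> 10  [called from main, line 36]
Origin of each log line:
  1: logged in main at line 34
  2: logged in clip_value at line 2
  3: logged in clip_value at line 7
  4: logged in settle_round at line 11
  5: logged in settle_round at line 16
  6: logged in main at line 37
  7: logged in screen_input at line 26
A correct fix: line 28: replace `==` with `<=`.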